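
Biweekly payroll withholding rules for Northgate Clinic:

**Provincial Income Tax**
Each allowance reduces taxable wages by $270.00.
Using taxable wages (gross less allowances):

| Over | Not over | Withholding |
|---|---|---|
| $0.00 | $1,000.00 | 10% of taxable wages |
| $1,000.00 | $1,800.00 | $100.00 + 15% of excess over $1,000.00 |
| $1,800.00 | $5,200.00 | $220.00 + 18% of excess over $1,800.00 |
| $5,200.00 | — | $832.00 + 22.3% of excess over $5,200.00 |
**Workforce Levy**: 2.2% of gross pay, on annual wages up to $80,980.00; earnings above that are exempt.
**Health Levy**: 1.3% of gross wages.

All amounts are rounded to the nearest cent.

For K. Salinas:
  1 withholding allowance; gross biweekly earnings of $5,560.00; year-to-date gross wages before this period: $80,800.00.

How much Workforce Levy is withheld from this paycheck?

$3.96

Workforce Levy: cap $80,980.00 − YTD $80,800.00 = $180.00 subject; 2.2% × $180.00 = $3.96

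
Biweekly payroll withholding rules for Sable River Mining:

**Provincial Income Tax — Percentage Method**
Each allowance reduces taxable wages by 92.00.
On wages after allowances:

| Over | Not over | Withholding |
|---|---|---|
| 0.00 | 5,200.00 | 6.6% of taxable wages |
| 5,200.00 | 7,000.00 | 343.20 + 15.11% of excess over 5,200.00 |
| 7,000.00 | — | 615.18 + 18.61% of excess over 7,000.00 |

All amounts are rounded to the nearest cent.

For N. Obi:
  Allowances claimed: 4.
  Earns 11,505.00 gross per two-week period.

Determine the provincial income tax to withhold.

Provincial Income Tax: taxable = 11,505.00 − 4×92.00 = 11,137.00
  615.18 + 18.61% × (11,137.00 − 7,000.00) = 615.18 + 18.61% × 4,137.00 = 1,385.08

1,385.08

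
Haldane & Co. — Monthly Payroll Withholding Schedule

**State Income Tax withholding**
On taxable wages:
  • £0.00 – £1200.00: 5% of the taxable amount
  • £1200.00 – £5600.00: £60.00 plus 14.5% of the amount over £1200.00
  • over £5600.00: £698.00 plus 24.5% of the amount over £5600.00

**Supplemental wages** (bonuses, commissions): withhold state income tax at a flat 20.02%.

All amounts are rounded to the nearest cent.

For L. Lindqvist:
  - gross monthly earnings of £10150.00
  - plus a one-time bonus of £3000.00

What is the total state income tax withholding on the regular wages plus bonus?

State Income Tax: taxable = £10150.00
  £698.00 + 24.5% × (£10150.00 − £5600.00) = £698.00 + 24.5% × £4550.00 = £1812.75
Supplemental (20.02% flat on bonus): 20.02% × £3000.00 = £600.60
Total state income tax: £1812.75 + £600.60 = £2413.35

£2413.35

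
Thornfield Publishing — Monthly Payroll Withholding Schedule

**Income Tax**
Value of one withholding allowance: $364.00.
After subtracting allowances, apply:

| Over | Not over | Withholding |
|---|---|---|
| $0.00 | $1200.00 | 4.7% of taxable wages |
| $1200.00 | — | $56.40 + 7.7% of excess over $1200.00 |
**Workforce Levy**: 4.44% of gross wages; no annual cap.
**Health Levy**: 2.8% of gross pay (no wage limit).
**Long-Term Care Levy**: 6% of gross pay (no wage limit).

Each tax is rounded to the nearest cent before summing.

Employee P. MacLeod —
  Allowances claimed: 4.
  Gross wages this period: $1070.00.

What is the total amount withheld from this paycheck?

$141.67

Income Tax: taxable = $1070.00 − 4×$364.00 = $-386.00
  Taxable ≤ 0 → $0.00
Workforce Levy: 4.44% × $1070.00 = $47.51
Health Levy: 2.8% × $1070.00 = $29.96
Long-Term Care Levy: 6% × $1070.00 = $64.20
Total: $0.00 + $47.51 + $29.96 + $64.20 = $141.67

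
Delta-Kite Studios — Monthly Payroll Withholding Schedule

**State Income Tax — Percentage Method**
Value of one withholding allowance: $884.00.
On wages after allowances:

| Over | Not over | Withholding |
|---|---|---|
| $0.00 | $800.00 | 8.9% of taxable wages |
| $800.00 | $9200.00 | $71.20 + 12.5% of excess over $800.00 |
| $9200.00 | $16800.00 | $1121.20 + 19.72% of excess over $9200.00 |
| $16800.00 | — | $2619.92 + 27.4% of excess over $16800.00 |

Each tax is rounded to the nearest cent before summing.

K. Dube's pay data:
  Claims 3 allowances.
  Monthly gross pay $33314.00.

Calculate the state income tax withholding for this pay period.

$6418.11

State Income Tax: taxable = $33314.00 − 3×$884.00 = $30662.00
  $2619.92 + 27.4% × ($30662.00 − $16800.00) = $2619.92 + 27.4% × $13862.00 = $6418.11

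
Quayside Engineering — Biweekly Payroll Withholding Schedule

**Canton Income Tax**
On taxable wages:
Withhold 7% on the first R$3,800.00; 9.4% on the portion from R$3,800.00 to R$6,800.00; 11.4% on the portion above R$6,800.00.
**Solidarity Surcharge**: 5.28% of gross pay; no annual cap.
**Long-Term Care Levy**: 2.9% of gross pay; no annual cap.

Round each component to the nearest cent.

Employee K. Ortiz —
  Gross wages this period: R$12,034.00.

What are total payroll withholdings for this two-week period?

Canton Income Tax: taxable = R$12,034.00
  R$548.00 + 11.4% × (R$12,034.00 − R$6,800.00) = R$548.00 + 11.4% × R$5,234.00 = R$1,144.68
Solidarity Surcharge: 5.28% × R$12,034.00 = R$635.40
Long-Term Care Levy: 2.9% × R$12,034.00 = R$348.99
Total: R$1,144.68 + R$635.40 + R$348.99 = R$2,129.07

R$2,129.07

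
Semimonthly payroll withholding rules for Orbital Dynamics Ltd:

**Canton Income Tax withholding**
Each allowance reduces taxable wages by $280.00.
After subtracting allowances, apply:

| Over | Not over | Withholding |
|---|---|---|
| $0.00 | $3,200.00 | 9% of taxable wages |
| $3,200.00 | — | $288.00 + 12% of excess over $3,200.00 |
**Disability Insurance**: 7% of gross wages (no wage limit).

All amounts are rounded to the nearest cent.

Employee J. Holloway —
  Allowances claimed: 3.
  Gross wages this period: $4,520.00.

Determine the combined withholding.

$662.00

Canton Income Tax: taxable = $4,520.00 − 3×$280.00 = $3,680.00
  $288.00 + 12% × ($3,680.00 − $3,200.00) = $288.00 + 12% × $480.00 = $345.60
Disability Insurance: 7% × $4,520.00 = $316.40
Total: $345.60 + $316.40 = $662.00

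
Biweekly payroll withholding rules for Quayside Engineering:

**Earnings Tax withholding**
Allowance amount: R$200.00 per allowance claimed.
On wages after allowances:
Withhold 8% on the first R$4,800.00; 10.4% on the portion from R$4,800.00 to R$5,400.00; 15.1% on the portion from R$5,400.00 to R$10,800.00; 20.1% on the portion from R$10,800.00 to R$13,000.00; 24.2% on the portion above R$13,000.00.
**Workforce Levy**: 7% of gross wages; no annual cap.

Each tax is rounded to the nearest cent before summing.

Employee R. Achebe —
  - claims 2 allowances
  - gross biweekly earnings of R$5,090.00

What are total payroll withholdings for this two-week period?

Earnings Tax: taxable = R$5,090.00 − 2×R$200.00 = R$4,690.00
  8% × R$4,690.00 = R$375.20
Workforce Levy: 7% × R$5,090.00 = R$356.30
Total: R$375.20 + R$356.30 = R$731.50

R$731.50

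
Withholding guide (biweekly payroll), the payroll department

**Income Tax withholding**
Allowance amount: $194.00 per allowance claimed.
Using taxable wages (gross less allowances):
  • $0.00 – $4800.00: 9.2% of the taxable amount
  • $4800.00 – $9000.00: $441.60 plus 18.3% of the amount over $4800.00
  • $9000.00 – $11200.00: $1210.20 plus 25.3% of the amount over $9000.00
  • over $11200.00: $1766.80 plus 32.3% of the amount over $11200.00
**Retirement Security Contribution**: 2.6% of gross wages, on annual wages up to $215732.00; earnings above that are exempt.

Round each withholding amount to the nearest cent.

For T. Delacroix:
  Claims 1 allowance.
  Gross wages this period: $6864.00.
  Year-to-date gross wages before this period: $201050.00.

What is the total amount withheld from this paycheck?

Income Tax: taxable = $6864.00 − 1×$194.00 = $6670.00
  $441.60 + 18.3% × ($6670.00 − $4800.00) = $441.60 + 18.3% × $1870.00 = $783.81
Retirement Security Contribution: 2.6% × $6864.00 = $178.46
Total: $783.81 + $178.46 = $962.27

$962.27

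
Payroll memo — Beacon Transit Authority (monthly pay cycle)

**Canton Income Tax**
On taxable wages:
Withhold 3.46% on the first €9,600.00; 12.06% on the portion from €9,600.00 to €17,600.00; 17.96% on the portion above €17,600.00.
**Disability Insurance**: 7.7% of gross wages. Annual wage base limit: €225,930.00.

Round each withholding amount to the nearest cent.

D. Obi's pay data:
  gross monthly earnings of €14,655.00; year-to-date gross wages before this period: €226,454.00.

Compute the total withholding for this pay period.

Canton Income Tax: taxable = €14,655.00
  €332.16 + 12.06% × (€14,655.00 − €9,600.00) = €332.16 + 12.06% × €5,055.00 = €941.79
Disability Insurance: YTD €226,454.00 ≥ cap €225,930.00 → €0.00
Total: €941.79 + €0.00 = €941.79

€941.79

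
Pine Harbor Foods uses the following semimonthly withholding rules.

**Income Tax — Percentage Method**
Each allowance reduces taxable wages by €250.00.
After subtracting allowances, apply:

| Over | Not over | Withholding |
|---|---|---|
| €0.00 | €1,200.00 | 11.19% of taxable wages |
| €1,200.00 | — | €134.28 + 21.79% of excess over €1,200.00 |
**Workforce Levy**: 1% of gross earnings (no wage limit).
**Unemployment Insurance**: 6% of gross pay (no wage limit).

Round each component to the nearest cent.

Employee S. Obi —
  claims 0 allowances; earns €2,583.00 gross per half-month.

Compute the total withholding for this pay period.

Income Tax: taxable = €2,583.00
  €134.28 + 21.79% × (€2,583.00 − €1,200.00) = €134.28 + 21.79% × €1,383.00 = €435.64
Workforce Levy: 1% × €2,583.00 = €25.83
Unemployment Insurance: 6% × €2,583.00 = €154.98
Total: €435.64 + €25.83 + €154.98 = €616.45

€616.45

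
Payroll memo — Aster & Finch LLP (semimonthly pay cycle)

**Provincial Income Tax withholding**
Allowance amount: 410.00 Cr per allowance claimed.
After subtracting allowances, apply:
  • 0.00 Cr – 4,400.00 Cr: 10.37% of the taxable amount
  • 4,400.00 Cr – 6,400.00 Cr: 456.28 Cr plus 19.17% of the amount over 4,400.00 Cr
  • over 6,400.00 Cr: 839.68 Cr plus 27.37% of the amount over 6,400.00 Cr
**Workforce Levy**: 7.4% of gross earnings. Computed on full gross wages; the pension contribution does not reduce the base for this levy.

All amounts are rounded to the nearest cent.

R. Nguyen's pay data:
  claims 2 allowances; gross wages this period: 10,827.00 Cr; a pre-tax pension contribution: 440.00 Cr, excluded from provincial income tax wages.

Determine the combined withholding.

Provincial Income Tax: taxable = 10,827.00 Cr − 440.00 Cr − 2×410.00 Cr = 9,567.00 Cr
  839.68 Cr + 27.37% × (9,567.00 Cr − 6,400.00 Cr) = 839.68 Cr + 27.37% × 3,167.00 Cr = 1,706.49 Cr
Workforce Levy: 7.4% × 10,827.00 Cr = 801.20 Cr
Total: 1,706.49 Cr + 801.20 Cr = 2,507.69 Cr

2,507.69 Cr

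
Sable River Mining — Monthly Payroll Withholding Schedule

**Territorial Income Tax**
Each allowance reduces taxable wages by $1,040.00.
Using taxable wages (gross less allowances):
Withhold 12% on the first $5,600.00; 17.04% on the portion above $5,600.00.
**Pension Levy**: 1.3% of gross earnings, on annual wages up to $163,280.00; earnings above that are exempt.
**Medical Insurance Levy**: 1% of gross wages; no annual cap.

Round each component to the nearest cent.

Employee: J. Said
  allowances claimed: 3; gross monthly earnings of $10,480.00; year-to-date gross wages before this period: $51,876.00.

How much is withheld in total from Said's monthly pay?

$1,212.94

Territorial Income Tax: taxable = $10,480.00 − 3×$1,040.00 = $7,360.00
  $672.00 + 17.04% × ($7,360.00 − $5,600.00) = $672.00 + 17.04% × $1,760.00 = $971.90
Pension Levy: 1.3% × $10,480.00 = $136.24
Medical Insurance Levy: 1% × $10,480.00 = $104.80
Total: $971.90 + $136.24 + $104.80 = $1,212.94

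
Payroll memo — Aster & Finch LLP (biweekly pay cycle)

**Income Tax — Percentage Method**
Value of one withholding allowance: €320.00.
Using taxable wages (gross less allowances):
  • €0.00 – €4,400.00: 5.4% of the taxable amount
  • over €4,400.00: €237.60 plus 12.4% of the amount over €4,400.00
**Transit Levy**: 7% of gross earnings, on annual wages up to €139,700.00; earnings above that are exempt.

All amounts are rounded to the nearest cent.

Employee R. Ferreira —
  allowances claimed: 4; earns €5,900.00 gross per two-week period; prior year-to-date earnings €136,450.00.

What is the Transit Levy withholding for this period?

€227.50

Transit Levy: cap €139,700.00 − YTD €136,450.00 = €3,250.00 subject; 7% × €3,250.00 = €227.50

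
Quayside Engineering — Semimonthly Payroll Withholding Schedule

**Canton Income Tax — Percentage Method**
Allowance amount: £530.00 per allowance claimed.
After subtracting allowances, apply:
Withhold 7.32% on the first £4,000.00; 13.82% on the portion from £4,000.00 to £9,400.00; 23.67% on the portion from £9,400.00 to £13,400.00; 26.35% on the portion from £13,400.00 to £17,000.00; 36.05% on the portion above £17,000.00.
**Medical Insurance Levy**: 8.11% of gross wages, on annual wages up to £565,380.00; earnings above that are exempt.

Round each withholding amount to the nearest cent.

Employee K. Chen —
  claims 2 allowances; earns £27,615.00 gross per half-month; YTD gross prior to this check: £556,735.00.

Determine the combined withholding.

Canton Income Tax: taxable = £27,615.00 − 2×£530.00 = £26,555.00
  £2,934.48 + 36.05% × (£26,555.00 − £17,000.00) = £2,934.48 + 36.05% × £9,555.00 = £6,379.06
Medical Insurance Levy: cap £565,380.00 − YTD £556,735.00 = £8,645.00 subject; 8.11% × £8,645.00 = £701.11
Total: £6,379.06 + £701.11 = £7,080.17

£7,080.17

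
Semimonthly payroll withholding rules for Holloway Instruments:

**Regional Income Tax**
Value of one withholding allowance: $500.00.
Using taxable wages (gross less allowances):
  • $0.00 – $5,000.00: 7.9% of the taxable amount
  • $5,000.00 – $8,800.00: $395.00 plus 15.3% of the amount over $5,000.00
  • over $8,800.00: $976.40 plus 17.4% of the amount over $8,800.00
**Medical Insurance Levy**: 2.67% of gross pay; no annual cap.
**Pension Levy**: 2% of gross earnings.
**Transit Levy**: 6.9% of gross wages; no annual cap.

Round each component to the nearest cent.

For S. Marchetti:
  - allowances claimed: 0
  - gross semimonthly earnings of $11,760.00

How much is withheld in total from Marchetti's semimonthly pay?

Regional Income Tax: taxable = $11,760.00
  $976.40 + 17.4% × ($11,760.00 − $8,800.00) = $976.40 + 17.4% × $2,960.00 = $1,491.44
Medical Insurance Levy: 2.67% × $11,760.00 = $313.99
Pension Levy: 2% × $11,760.00 = $235.20
Transit Levy: 6.9% × $11,760.00 = $811.44
Total: $1,491.44 + $313.99 + $235.20 + $811.44 = $2,852.07

$2,852.07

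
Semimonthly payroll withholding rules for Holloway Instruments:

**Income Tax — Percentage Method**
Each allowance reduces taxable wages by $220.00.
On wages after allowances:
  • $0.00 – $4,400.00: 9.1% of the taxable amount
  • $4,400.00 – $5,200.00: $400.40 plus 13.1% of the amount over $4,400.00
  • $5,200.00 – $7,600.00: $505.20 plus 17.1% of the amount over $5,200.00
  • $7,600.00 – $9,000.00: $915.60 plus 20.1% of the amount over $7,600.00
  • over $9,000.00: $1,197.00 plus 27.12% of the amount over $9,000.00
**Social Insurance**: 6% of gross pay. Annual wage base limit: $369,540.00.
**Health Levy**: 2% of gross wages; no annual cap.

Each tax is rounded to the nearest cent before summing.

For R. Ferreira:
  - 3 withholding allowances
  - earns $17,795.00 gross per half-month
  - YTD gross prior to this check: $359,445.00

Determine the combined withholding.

Income Tax: taxable = $17,795.00 − 3×$220.00 = $17,135.00
  $1,197.00 + 27.12% × ($17,135.00 − $9,000.00) = $1,197.00 + 27.12% × $8,135.00 = $3,403.21
Social Insurance: cap $369,540.00 − YTD $359,445.00 = $10,095.00 subject; 6% × $10,095.00 = $605.70
Health Levy: 2% × $17,795.00 = $355.90
Total: $3,403.21 + $605.70 + $355.90 = $4,364.81

$4,364.81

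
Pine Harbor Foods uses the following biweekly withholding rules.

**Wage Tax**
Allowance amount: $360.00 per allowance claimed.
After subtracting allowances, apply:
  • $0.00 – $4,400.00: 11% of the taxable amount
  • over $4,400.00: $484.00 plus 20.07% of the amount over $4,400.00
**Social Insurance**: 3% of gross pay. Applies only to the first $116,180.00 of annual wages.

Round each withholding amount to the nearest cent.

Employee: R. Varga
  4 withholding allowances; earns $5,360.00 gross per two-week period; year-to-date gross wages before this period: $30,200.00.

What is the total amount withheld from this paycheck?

$592.00

Wage Tax: taxable = $5,360.00 − 4×$360.00 = $3,920.00
  11% × $3,920.00 = $431.20
Social Insurance: 3% × $5,360.00 = $160.80
Total: $431.20 + $160.80 = $592.00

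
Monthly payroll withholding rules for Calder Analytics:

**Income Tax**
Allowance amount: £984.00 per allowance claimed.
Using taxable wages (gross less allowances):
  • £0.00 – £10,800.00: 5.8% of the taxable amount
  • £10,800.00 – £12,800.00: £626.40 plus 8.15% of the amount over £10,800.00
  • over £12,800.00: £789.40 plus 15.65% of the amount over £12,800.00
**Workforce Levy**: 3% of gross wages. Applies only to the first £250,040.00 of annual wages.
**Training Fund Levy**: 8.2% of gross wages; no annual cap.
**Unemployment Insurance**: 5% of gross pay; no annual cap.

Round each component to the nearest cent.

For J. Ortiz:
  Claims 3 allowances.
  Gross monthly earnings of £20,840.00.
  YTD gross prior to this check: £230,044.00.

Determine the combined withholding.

Income Tax: taxable = £20,840.00 − 3×£984.00 = £17,888.00
  £789.40 + 15.65% × (£17,888.00 − £12,800.00) = £789.40 + 15.65% × £5,088.00 = £1,585.67
Workforce Levy: cap £250,040.00 − YTD £230,044.00 = £19,996.00 subject; 3% × £19,996.00 = £599.88
Training Fund Levy: 8.2% × £20,840.00 = £1,708.88
Unemployment Insurance: 5% × £20,840.00 = £1,042.00
Total: £1,585.67 + £599.88 + £1,708.88 + £1,042.00 = £4,936.43

£4,936.43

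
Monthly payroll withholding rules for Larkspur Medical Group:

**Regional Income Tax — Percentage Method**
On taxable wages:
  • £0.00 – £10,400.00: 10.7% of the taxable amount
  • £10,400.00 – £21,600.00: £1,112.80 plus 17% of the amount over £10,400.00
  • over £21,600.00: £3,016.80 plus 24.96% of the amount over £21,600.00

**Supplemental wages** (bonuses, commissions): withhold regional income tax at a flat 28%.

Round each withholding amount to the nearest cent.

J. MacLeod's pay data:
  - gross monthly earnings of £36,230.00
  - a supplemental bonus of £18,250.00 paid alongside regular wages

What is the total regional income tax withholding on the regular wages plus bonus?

£11,778.45

Regional Income Tax: taxable = £36,230.00
  £3,016.80 + 24.96% × (£36,230.00 − £21,600.00) = £3,016.80 + 24.96% × £14,630.00 = £6,668.45
Supplemental (28% flat on bonus): 28% × £18,250.00 = £5,110.00
Total regional income tax: £6,668.45 + £5,110.00 = £11,778.45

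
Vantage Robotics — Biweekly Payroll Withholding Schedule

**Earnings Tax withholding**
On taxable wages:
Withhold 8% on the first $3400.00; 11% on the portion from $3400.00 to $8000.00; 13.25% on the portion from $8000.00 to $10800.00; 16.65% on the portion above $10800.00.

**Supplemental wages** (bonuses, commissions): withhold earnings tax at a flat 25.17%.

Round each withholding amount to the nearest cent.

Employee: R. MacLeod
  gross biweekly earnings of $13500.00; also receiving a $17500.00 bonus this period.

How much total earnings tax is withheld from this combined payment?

$6003.30

Earnings Tax: taxable = $13500.00
  $1149.00 + 16.65% × ($13500.00 − $10800.00) = $1149.00 + 16.65% × $2700.00 = $1598.55
Supplemental (25.17% flat on bonus): 25.17% × $17500.00 = $4404.75
Total earnings tax: $1598.55 + $4404.75 = $6003.30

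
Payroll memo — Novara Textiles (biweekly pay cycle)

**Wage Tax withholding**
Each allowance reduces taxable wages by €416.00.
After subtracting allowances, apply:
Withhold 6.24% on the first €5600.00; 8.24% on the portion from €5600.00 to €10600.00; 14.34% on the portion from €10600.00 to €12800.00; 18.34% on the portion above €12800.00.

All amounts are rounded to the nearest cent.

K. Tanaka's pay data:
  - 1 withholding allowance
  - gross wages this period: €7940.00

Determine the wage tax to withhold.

€507.98

Wage Tax: taxable = €7940.00 − 1×€416.00 = €7524.00
  €349.44 + 8.24% × (€7524.00 − €5600.00) = €349.44 + 8.24% × €1924.00 = €507.98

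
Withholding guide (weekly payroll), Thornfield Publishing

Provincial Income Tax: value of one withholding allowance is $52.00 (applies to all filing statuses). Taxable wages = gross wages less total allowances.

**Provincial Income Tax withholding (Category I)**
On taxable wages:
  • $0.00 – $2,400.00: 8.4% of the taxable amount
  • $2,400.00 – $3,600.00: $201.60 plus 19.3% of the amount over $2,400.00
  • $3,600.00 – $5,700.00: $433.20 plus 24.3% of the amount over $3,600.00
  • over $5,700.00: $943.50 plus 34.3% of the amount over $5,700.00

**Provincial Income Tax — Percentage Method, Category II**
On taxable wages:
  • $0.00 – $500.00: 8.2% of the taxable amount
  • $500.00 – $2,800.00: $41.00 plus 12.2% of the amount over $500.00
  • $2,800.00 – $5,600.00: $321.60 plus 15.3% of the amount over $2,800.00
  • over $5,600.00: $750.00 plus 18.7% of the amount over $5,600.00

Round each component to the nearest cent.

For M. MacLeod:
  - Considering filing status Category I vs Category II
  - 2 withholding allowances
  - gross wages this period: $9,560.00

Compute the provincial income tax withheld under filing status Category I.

$2,231.81

Provincial Income Tax (Category I): taxable = $9,560.00 − 2×$52.00 = $9,456.00
  $943.50 + 34.3% × ($9,456.00 − $5,700.00) = $943.50 + 34.3% × $3,756.00 = $2,231.81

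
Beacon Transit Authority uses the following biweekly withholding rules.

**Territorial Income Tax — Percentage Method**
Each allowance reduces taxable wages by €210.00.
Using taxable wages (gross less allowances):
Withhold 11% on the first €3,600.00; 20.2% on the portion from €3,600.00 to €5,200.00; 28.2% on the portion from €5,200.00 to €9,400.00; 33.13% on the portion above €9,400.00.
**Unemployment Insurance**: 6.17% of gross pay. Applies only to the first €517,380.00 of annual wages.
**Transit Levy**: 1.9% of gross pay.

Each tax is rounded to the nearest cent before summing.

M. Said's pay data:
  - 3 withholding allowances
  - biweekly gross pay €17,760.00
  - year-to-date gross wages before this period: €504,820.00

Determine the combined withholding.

Territorial Income Tax: taxable = €17,760.00 − 3×€210.00 = €17,130.00
  €1,903.60 + 33.13% × (€17,130.00 − €9,400.00) = €1,903.60 + 33.13% × €7,730.00 = €4,464.55
Unemployment Insurance: cap €517,380.00 − YTD €504,820.00 = €12,560.00 subject; 6.17% × €12,560.00 = €774.95
Transit Levy: 1.9% × €17,760.00 = €337.44
Total: €4,464.55 + €774.95 + €337.44 = €5,576.94

€5,576.94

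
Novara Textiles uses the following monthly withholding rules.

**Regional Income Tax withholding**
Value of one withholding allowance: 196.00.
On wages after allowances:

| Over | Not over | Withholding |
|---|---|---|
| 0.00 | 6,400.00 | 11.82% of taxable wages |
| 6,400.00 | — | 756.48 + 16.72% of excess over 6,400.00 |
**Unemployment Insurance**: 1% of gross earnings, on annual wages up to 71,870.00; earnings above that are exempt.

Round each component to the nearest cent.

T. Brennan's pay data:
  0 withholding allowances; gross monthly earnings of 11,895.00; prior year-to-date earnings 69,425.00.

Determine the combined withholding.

Regional Income Tax: taxable = 11,895.00
  756.48 + 16.72% × (11,895.00 − 6,400.00) = 756.48 + 16.72% × 5,495.00 = 1,675.24
Unemployment Insurance: cap 71,870.00 − YTD 69,425.00 = 2,445.00 subject; 1% × 2,445.00 = 24.45
Total: 1,675.24 + 24.45 = 1,699.69

1,699.69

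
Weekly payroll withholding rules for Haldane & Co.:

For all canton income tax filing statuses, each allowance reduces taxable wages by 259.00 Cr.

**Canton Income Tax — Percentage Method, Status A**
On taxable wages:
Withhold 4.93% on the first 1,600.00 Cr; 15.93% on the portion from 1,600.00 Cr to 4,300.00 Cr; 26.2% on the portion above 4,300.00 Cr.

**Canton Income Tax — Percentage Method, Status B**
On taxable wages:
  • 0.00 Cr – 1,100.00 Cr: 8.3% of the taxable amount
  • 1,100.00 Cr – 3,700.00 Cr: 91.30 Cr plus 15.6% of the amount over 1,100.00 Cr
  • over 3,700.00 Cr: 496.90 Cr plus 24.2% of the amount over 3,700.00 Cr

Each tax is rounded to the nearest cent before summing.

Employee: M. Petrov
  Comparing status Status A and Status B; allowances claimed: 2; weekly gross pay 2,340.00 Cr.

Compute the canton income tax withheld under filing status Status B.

Canton Income Tax (Status B): taxable = 2,340.00 Cr − 2×259.00 Cr = 1,822.00 Cr
  91.30 Cr + 15.6% × (1,822.00 Cr − 1,100.00 Cr) = 91.30 Cr + 15.6% × 722.00 Cr = 203.93 Cr

203.93 Cr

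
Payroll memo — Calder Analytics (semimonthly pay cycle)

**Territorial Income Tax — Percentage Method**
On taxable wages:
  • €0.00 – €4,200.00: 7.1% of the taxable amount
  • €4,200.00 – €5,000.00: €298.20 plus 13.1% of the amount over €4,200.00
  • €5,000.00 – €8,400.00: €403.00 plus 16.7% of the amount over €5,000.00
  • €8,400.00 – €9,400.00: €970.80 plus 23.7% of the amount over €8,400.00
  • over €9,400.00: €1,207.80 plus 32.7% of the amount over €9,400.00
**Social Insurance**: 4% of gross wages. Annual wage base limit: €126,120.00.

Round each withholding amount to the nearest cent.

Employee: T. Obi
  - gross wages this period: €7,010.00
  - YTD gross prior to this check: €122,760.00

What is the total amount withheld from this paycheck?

Territorial Income Tax: taxable = €7,010.00
  €403.00 + 16.7% × (€7,010.00 − €5,000.00) = €403.00 + 16.7% × €2,010.00 = €738.67
Social Insurance: cap €126,120.00 − YTD €122,760.00 = €3,360.00 subject; 4% × €3,360.00 = €134.40
Total: €738.67 + €134.40 = €873.07

€873.07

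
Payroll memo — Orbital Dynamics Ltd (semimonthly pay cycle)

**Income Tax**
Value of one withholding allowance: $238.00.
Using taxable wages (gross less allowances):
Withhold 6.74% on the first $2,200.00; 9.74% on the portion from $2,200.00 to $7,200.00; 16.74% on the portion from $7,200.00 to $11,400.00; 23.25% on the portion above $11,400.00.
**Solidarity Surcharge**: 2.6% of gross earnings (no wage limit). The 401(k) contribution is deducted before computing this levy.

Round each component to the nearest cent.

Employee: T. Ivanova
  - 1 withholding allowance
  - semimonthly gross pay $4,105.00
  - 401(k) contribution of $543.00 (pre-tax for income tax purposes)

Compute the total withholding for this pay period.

$350.37

Income Tax: taxable = $4,105.00 − $543.00 − 1×$238.00 = $3,324.00
  $148.28 + 9.74% × ($3,324.00 − $2,200.00) = $148.28 + 9.74% × $1,124.00 = $257.76
Solidarity Surcharge: 2.6% × $3,562.00 = $92.61
Total: $257.76 + $92.61 = $350.37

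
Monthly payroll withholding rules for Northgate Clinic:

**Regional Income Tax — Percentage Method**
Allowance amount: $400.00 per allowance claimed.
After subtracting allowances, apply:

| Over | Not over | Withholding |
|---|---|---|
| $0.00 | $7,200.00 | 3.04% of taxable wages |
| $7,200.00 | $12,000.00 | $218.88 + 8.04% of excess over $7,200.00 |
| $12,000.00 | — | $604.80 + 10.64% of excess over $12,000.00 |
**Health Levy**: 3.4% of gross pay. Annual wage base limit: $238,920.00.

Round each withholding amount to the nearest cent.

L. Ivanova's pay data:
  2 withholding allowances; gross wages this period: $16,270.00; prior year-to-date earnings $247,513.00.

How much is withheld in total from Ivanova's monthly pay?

$974.01

Regional Income Tax: taxable = $16,270.00 − 2×$400.00 = $15,470.00
  $604.80 + 10.64% × ($15,470.00 − $12,000.00) = $604.80 + 10.64% × $3,470.00 = $974.01
Health Levy: YTD $247,513.00 ≥ cap $238,920.00 → $0.00
Total: $974.01 + $0.00 = $974.01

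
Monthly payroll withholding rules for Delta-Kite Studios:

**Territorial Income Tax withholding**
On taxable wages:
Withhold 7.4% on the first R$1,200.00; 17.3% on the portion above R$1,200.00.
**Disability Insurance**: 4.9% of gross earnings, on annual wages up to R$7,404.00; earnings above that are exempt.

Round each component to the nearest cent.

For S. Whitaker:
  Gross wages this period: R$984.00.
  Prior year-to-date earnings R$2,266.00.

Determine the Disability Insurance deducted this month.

R$48.22

Disability Insurance: 4.9% × R$984.00 = R$48.22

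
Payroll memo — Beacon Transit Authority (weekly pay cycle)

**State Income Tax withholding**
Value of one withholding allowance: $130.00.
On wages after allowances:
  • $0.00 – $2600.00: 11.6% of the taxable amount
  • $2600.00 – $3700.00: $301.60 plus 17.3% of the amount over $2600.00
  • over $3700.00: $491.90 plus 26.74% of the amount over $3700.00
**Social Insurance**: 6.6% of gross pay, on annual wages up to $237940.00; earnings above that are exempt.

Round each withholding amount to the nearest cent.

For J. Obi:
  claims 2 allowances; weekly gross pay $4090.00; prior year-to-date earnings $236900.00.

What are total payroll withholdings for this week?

State Income Tax: taxable = $4090.00 − 2×$130.00 = $3830.00
  $491.90 + 26.74% × ($3830.00 − $3700.00) = $491.90 + 26.74% × $130.00 = $526.66
Social Insurance: cap $237940.00 − YTD $236900.00 = $1040.00 subject; 6.6% × $1040.00 = $68.64
Total: $526.66 + $68.64 = $595.30

$595.30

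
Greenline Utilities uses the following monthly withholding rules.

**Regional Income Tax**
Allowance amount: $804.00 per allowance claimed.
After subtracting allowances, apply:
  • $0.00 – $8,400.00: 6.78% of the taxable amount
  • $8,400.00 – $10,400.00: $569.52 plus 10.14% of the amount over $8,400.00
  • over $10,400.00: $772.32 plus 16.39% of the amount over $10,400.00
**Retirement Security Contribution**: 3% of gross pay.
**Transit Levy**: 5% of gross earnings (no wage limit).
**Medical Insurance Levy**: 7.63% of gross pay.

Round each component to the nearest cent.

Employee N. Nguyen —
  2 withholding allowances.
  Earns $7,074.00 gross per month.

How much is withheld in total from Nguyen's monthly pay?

$1,476.26

Regional Income Tax: taxable = $7,074.00 − 2×$804.00 = $5,466.00
  6.78% × $5,466.00 = $370.59
Retirement Security Contribution: 3% × $7,074.00 = $212.22
Transit Levy: 5% × $7,074.00 = $353.70
Medical Insurance Levy: 7.63% × $7,074.00 = $539.75
Total: $370.59 + $212.22 + $353.70 + $539.75 = $1,476.26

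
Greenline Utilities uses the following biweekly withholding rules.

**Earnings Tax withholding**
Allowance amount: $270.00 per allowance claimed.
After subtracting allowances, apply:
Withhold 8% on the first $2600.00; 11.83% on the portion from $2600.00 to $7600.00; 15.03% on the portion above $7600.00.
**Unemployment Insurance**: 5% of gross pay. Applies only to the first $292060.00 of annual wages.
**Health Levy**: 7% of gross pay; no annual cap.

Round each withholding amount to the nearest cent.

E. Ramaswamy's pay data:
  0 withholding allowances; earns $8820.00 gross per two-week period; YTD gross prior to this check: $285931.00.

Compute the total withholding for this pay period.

$1906.72

Earnings Tax: taxable = $8820.00
  $799.50 + 15.03% × ($8820.00 − $7600.00) = $799.50 + 15.03% × $1220.00 = $982.87
Unemployment Insurance: cap $292060.00 − YTD $285931.00 = $6129.00 subject; 5% × $6129.00 = $306.45
Health Levy: 7% × $8820.00 = $617.40
Total: $982.87 + $306.45 + $617.40 = $1906.72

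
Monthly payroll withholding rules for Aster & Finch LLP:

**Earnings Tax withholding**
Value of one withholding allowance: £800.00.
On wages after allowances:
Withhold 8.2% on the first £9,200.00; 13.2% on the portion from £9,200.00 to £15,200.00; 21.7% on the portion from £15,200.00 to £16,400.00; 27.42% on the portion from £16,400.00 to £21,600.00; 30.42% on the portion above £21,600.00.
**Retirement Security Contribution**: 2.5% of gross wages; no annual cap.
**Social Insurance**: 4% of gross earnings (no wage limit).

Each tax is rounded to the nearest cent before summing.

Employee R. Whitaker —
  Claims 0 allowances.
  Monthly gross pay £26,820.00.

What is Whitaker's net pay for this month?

Earnings Tax: taxable = £26,820.00
  £3,232.64 + 30.42% × (£26,820.00 − £21,600.00) = £3,232.64 + 30.42% × £5,220.00 = £4,820.56
Retirement Security Contribution: 2.5% × £26,820.00 = £670.50
Social Insurance: 4% × £26,820.00 = £1,072.80
Total withheld: £4,820.56 + £670.50 + £1,072.80 = £6,563.86
Net pay: £26,820.00 − £6,563.86 = £20,256.14

£20,256.14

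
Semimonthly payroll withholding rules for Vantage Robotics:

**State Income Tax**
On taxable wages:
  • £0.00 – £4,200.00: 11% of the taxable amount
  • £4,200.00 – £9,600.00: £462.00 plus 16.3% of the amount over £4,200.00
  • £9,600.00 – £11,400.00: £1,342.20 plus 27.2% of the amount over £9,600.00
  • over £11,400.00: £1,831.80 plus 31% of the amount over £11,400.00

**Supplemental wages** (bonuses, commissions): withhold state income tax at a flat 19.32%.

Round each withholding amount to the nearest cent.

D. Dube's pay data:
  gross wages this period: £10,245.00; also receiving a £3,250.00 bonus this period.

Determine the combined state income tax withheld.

£2,145.54

State Income Tax: taxable = £10,245.00
  £1,342.20 + 27.2% × (£10,245.00 − £9,600.00) = £1,342.20 + 27.2% × £645.00 = £1,517.64
Supplemental (19.32% flat on bonus): 19.32% × £3,250.00 = £627.90
Total state income tax: £1,517.64 + £627.90 = £2,145.54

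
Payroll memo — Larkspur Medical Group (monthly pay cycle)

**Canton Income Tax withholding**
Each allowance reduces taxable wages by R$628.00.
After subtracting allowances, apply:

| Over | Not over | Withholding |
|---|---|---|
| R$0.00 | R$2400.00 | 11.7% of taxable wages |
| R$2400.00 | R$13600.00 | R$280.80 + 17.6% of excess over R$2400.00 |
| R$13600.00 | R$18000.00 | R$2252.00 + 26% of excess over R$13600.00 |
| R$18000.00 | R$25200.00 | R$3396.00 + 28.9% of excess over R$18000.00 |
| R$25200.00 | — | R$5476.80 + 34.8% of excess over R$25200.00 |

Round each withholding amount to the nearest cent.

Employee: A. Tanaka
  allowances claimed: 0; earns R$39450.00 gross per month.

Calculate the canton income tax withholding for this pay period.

R$10435.80

Canton Income Tax: taxable = R$39450.00
  R$5476.80 + 34.8% × (R$39450.00 − R$25200.00) = R$5476.80 + 34.8% × R$14250.00 = R$10435.80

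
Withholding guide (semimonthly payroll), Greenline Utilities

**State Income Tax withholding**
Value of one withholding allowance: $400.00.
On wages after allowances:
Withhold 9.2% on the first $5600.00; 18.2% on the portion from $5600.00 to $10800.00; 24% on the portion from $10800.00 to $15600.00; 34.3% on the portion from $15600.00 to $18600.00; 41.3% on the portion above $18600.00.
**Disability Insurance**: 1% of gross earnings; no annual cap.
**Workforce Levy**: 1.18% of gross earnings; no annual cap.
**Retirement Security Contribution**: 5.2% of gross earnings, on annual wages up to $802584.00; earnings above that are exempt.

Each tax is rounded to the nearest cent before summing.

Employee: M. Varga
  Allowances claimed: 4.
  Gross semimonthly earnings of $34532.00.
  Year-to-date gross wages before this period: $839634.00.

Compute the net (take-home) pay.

$24217.48

State Income Tax: taxable = $34532.00 − 4×$400.00 = $32932.00
  $3642.60 + 41.3% × ($32932.00 − $18600.00) = $3642.60 + 41.3% × $14332.00 = $9561.72
Disability Insurance: 1% × $34532.00 = $345.32
Workforce Levy: 1.18% × $34532.00 = $407.48
Retirement Security Contribution: YTD $839634.00 ≥ cap $802584.00 → $0.00
Total withheld: $9561.72 + $345.32 + $407.48 + $0.00 = $10314.52
Net pay: $34532.00 − $10314.52 = $24217.48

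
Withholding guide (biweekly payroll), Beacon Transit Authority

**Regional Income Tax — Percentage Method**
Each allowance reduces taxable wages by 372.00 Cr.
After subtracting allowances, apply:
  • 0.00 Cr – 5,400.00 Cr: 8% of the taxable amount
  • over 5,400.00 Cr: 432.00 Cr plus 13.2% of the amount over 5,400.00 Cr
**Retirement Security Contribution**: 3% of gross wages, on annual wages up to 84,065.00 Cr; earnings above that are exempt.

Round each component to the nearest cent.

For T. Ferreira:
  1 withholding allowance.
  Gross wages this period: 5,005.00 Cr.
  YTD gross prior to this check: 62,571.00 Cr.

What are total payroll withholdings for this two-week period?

Regional Income Tax: taxable = 5,005.00 Cr − 1×372.00 Cr = 4,633.00 Cr
  8% × 4,633.00 Cr = 370.64 Cr
Retirement Security Contribution: 3% × 5,005.00 Cr = 150.15 Cr
Total: 370.64 Cr + 150.15 Cr = 520.79 Cr

520.79 Cr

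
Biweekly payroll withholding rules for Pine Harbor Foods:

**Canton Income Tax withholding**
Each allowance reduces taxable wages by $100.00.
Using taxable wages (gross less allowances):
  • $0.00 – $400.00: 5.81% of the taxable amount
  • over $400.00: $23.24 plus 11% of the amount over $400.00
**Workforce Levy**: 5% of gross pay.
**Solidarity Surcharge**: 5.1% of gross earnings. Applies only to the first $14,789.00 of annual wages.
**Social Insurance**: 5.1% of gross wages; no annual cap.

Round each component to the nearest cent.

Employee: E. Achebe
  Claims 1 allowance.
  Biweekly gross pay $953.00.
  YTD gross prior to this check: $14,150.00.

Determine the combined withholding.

Canton Income Tax: taxable = $953.00 − 1×$100.00 = $853.00
  $23.24 + 11% × ($853.00 − $400.00) = $23.24 + 11% × $453.00 = $73.07
Workforce Levy: 5% × $953.00 = $47.65
Solidarity Surcharge: cap $14,789.00 − YTD $14,150.00 = $639.00 subject; 5.1% × $639.00 = $32.59
Social Insurance: 5.1% × $953.00 = $48.60
Total: $73.07 + $47.65 + $32.59 + $48.60 = $201.91

$201.91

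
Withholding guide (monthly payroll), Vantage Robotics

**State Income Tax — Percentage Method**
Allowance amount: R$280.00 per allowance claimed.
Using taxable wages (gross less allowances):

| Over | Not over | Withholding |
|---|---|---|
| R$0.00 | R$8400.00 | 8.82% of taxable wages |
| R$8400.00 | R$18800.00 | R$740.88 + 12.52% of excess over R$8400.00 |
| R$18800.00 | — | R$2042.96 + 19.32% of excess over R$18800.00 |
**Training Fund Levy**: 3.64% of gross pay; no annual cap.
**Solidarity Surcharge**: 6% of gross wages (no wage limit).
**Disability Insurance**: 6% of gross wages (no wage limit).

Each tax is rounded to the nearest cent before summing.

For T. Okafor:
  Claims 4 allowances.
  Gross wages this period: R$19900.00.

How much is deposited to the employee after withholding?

R$14747.18

State Income Tax: taxable = R$19900.00 − 4×R$280.00 = R$18780.00
  R$740.88 + 12.52% × (R$18780.00 − R$8400.00) = R$740.88 + 12.52% × R$10380.00 = R$2040.46
Training Fund Levy: 3.64% × R$19900.00 = R$724.36
Solidarity Surcharge: 6% × R$19900.00 = R$1194.00
Disability Insurance: 6% × R$19900.00 = R$1194.00
Total withheld: R$2040.46 + R$724.36 + R$1194.00 + R$1194.00 = R$5152.82
Net pay: R$19900.00 − R$5152.82 = R$14747.18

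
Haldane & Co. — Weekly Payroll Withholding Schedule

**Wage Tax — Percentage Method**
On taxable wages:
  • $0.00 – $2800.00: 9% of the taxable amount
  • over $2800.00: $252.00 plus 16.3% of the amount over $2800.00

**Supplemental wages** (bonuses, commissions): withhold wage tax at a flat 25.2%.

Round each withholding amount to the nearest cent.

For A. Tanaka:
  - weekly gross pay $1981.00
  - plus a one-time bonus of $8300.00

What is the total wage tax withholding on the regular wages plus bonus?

Wage Tax: taxable = $1981.00
  9% × $1981.00 = $178.29
Supplemental (25.2% flat on bonus): 25.2% × $8300.00 = $2091.60
Total wage tax: $178.29 + $2091.60 = $2269.89

$2269.89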